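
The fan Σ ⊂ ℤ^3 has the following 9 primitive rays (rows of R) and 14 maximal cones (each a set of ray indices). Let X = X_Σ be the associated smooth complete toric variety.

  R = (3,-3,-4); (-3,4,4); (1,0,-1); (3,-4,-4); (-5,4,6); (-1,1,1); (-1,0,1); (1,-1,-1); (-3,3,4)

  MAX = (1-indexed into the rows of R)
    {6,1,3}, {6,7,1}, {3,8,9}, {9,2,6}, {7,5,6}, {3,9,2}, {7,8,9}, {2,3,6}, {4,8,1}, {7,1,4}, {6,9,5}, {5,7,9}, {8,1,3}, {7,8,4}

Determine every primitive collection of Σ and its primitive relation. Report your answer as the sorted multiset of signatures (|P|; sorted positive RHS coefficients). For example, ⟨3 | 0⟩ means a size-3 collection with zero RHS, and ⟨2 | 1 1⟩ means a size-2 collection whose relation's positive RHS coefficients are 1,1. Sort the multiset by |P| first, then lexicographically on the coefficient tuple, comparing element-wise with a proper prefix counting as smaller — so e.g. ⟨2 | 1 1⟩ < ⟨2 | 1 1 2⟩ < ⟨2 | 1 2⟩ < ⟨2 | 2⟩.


18 collections generate NE(X_Σ); each relation:

  {1,9}:  v_{1} + v_{9} = 0 — sig = ⟨2 | 0⟩
  {2,4}:  v_{2} + v_{4} = 0 — sig = ⟨2 | 0⟩
  {3,7}:  v_{3} + v_{7} = 0 — sig = ⟨2 | 0⟩
  {6,8}:  v_{6} + v_{8} = 0 — sig = ⟨2 | 0⟩
  {1,2}:  v_{1} + v_{2} = v_{3} + v_{6} — sig = ⟨2 | 1 1⟩
  {1,5}:  v_{1} + v_{5} = v_{6} + v_{7} — sig = ⟨2 | 1 1⟩
  {2,7}:  v_{2} + v_{7} = v_{6} + v_{9} — sig = ⟨2 | 1 1⟩
  {2,8}:  v_{2} + v_{8} = v_{3} + v_{9} — sig = ⟨2 | 1 1⟩
  {3,4}:  v_{3} + v_{4} = v_{1} + v_{8} — sig = ⟨2 | 1 1⟩
  {3,5}:  v_{3} + v_{5} = v_{6} + v_{9} — sig = ⟨2 | 1 1⟩
  {4,6}:  v_{4} + v_{6} = v_{1} + v_{7} — sig = ⟨2 | 1 1⟩
  {4,9}:  v_{4} + v_{9} = v_{7} + v_{8} — sig = ⟨2 | 1 1⟩
  {5,8}:  v_{5} + v_{8} = v_{7} + v_{9} — sig = ⟨2 | 1 1⟩
  {4,5}:  v_{4} + v_{5} = 2·v_{7} — sig = ⟨2 | 2⟩
  {2,5}:  v_{2} + v_{5} = 2·v_{6} + 2·v_{9} — sig = ⟨2 | 2 2⟩
  {1,7,8}:  v_{1} + v_{7} + v_{8} = v_{4} — sig = ⟨3 | 1⟩
  {3,6,9}:  v_{3} + v_{6} + v_{9} = v_{2} — sig = ⟨3 | 1⟩
  {6,7,9}:  v_{6} + v_{7} + v_{9} = v_{5} — sig = ⟨3 | 1⟩

Hence PRS(X_Σ) =
{ ⟨2 | 0⟩ ×4,  ⟨2 | 1 1⟩ ×9,  ⟨2 | 2⟩,  ⟨2 | 2 2⟩,  ⟨3 | 1⟩ ×3 }


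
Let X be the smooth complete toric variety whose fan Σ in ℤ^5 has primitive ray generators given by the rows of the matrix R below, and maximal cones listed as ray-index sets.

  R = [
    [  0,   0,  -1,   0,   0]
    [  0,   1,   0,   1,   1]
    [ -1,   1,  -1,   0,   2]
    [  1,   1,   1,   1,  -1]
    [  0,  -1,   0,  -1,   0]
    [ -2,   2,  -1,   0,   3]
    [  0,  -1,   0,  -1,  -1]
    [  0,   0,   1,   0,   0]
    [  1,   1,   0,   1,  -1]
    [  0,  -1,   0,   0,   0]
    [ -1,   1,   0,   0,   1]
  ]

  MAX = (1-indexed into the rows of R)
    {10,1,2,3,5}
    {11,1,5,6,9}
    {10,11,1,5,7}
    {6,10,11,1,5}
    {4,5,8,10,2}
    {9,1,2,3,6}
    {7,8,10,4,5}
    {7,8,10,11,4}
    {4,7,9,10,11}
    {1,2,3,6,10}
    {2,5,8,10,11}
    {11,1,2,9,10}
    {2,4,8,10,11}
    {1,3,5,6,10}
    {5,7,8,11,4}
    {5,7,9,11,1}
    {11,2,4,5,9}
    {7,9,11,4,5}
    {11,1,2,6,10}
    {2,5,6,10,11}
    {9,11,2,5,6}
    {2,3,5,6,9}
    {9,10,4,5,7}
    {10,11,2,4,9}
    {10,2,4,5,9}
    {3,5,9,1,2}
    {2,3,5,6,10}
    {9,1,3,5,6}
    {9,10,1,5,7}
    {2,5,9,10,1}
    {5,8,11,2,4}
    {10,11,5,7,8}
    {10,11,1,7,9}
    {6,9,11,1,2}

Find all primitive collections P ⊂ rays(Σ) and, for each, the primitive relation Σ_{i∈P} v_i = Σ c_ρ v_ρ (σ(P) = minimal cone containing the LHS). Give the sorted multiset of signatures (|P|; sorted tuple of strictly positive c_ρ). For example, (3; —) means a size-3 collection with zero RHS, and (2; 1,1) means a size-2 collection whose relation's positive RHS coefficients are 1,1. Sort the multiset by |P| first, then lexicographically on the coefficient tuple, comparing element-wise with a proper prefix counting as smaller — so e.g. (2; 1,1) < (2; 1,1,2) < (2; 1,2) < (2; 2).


Primitive collections (17):

  P = {1,8}:  v_{1} + v_{8} = 0  →  sig = (2; —)
  P = {2,7}:  v_{2} + v_{7} = 0  →  sig = (2; —)
  P = {1,4}:  v_{1} + v_{4} = v_{9}  →  sig = (2; 1)
  P = {3,11}:  v_{3} + v_{11} = v_{6}  →  sig = (2; 1)
  P = {8,9}:  v_{8} + v_{9} = v_{4}  →  sig = (2; 1)
  P = {3,7}:  v_{3} + v_{7} = v_{1} + v_{5} + v_{11}  →  sig = (2; 1,1,1)
  P = {3,8}:  v_{3} + v_{8} = v_{2} + v_{5} + v_{11}  →  sig = (2; 1,1,1)
  P = {3,4}:  v_{3} + v_{4} = v_{2} + v_{5} + v_{9} + v_{11}  →  sig = (2; 1,1,1,1)
  P = {4,6}:  v_{4} + v_{6} = v_{2} + v_{5} + v_{9} + 2·v_{11}  →  sig = (2; 1,1,1,2)
  P = {6,7}:  v_{6} + v_{7} = v_{1} + v_{5} + 2·v_{11}  →  sig = (2; 1,1,2)
  P = {6,8}:  v_{6} + v_{8} = v_{2} + v_{5} + 2·v_{11}  →  sig = (2; 1,1,2)
  P = {3,9,10}:  v_{3} + v_{9} + v_{10} = v_{1} + v_{2}  →  sig = (3; 1,1)
  P = {6,9,10}:  v_{6} + v_{9} + v_{10} = v_{1} + v_{2} + v_{11}  →  sig = (3; 1,1,1)
  P = {5,9,10,11}:  v_{5} + v_{9} + v_{10} + v_{11} = 0  →  sig = (4; —)
  P = {1,2,5,11}:  v_{1} + v_{2} + v_{5} + v_{11} = v_{3}  →  sig = (4; 1)
  P = {4,5,10,11}:  v_{4} + v_{5} + v_{10} + v_{11} = v_{8}  →  sig = (4; 1)
  P = {1,2,5,6}:  v_{1} + v_{2} + v_{5} + v_{6} = 2·v_{3}  →  sig = (4; 2)

Sorted signature multiset PRS(X):
{ (2; —) ×2,  (2; 1) ×3,  (2; 1,1,1) ×2,  (2; 1,1,1,1),  (2; 1,1,1,2),  (2; 1,1,2) ×2,  (3; 1,1),  (3; 1,1,1),  (4; —),  (4; 1) ×2,  (4; 2) }


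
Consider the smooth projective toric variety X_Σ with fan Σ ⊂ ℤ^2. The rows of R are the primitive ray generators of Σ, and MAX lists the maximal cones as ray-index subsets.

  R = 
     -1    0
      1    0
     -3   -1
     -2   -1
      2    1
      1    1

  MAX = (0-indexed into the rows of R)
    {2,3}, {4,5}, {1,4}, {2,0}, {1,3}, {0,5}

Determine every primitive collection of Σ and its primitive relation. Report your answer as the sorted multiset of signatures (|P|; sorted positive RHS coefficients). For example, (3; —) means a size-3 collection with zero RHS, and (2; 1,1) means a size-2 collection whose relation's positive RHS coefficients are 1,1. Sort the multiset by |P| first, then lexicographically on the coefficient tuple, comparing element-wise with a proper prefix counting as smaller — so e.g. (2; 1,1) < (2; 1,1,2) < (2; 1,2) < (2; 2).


The 9 primitive collections of Σ (r=6, n=2):

  P={0,1}:  v_{0} + v_{1} = 0  so sig = (2; —)
  P={3,4}:  v_{3} + v_{4} = 0  so sig = (2; —)
  P={0,3}:  v_{0} + v_{3} = v_{2}  so sig = (2; 1)
  P={0,4}:  v_{0} + v_{4} = v_{5}  so sig = (2; 1)
  P={1,2}:  v_{1} + v_{2} = v_{3}  so sig = (2; 1)
  P={1,5}:  v_{1} + v_{5} = v_{4}  so sig = (2; 1)
  P={2,4}:  v_{2} + v_{4} = v_{0}  so sig = (2; 1)
  P={3,5}:  v_{3} + v_{5} = v_{0}  so sig = (2; 1)
  P={2,5}:  v_{2} + v_{5} = 2·v_{0}  so sig = (2; 2)

Signatures (|P|; sorted positive RHS coefficients), sorted:
    |P|=2: 9 collections, coeffs (), (), (1), (1), (1), (1), (1), (1), (2)


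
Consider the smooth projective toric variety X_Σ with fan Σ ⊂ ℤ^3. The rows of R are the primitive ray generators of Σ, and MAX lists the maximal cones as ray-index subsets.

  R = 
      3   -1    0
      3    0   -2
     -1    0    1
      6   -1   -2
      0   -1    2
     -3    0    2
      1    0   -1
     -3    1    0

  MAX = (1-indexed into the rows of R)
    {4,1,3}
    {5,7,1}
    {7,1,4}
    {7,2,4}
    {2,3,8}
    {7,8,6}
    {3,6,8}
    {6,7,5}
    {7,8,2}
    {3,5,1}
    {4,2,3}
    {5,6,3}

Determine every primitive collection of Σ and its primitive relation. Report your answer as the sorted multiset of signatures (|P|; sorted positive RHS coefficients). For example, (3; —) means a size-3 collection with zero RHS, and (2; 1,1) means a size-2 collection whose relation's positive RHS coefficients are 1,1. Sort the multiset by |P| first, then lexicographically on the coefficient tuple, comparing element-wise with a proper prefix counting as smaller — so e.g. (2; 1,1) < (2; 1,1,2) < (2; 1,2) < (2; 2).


The 10 primitive collections of Σ (r=8, n=3):

  P = {1,8}:  v_{1} + v_{8} = 0  ⟹  sig = (2; —)
  P = {2,6}:  v_{2} + v_{6} = 0  ⟹  sig = (2; —)
  P = {3,7}:  v_{3} + v_{7} = 0  ⟹  sig = (2; —)
  P = {1,2}:  v_{1} + v_{2} = v_{4}  ⟹  sig = (2; 1)
  P = {1,6}:  v_{1} + v_{6} = v_{5}  ⟹  sig = (2; 1)
  P = {2,5}:  v_{2} + v_{5} = v_{1}  ⟹  sig = (2; 1)
  P = {4,6}:  v_{4} + v_{6} = v_{1}  ⟹  sig = (2; 1)
  P = {4,8}:  v_{4} + v_{8} = v_{2}  ⟹  sig = (2; 1)
  P = {5,8}:  v_{5} + v_{8} = v_{6}  ⟹  sig = (2; 1)
  P = {4,5}:  v_{4} + v_{5} = 2·v_{1}  ⟹  sig = (2; 2)

Sorted signature multiset PRS(X):
    (2; —)
    (2; —)
    (2; —)
    (2; 1)
    (2; 1)
    (2; 1)
    (2; 1)
    (2; 1)
    (2; 1)
    (2; 2)


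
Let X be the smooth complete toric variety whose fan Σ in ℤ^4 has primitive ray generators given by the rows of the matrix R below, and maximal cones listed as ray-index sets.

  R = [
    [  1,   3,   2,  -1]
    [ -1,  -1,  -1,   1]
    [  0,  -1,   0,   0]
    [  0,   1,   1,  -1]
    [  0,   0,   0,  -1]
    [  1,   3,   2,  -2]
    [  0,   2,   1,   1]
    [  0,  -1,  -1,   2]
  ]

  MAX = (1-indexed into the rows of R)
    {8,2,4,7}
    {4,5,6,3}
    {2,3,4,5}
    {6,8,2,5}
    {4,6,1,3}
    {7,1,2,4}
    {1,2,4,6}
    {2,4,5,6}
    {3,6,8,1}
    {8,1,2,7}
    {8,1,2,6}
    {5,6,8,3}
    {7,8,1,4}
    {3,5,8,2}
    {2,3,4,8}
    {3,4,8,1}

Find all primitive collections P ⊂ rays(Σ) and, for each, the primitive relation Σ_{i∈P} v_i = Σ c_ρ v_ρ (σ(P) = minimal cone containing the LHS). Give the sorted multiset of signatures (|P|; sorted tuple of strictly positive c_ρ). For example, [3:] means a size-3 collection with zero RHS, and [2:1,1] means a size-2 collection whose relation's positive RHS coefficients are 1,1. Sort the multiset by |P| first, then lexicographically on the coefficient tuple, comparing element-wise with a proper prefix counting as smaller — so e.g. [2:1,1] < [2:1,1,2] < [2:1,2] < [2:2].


Primitive collections (9):

  {1,5}:  v_{1} + v_{5} = v_{6}  →  sig = [2:1]
  {5,7}:  v_{5} + v_{7} = v_{1} + v_{2}  →  sig = [2:1,1]
  {6,7}:  v_{6} + v_{7} = 2·v_{1} + v_{2}  →  sig = [2:1,2]
  {3,7}:  v_{3} + v_{7} = 3·v_{4} + 2·v_{8}  →  sig = [2:2,3]
  {4,5,8}:  v_{4} + v_{5} + v_{8} = 0  →  sig = [3:]
  {2,3,6}:  v_{2} + v_{3} + v_{6} = v_{4}  →  sig = [3:1]
  {4,6,8}:  v_{4} + v_{6} + v_{8} = v_{1}  →  sig = [3:1]
  {1,2,3}:  v_{1} + v_{2} + v_{3} = 2·v_{4} + v_{8}  →  sig = [3:1,2]
  {1,2,4,8}:  v_{1} + v_{2} + v_{4} + v_{8} = v_{7}  →  sig = [4:1]

so the primitive-relation signature multiset is
{ [2:1],  [2:1,1],  [2:1,2],  [2:2,3],  [3:],  [3:1] ×2,  [3:1,2],  [4:1] }


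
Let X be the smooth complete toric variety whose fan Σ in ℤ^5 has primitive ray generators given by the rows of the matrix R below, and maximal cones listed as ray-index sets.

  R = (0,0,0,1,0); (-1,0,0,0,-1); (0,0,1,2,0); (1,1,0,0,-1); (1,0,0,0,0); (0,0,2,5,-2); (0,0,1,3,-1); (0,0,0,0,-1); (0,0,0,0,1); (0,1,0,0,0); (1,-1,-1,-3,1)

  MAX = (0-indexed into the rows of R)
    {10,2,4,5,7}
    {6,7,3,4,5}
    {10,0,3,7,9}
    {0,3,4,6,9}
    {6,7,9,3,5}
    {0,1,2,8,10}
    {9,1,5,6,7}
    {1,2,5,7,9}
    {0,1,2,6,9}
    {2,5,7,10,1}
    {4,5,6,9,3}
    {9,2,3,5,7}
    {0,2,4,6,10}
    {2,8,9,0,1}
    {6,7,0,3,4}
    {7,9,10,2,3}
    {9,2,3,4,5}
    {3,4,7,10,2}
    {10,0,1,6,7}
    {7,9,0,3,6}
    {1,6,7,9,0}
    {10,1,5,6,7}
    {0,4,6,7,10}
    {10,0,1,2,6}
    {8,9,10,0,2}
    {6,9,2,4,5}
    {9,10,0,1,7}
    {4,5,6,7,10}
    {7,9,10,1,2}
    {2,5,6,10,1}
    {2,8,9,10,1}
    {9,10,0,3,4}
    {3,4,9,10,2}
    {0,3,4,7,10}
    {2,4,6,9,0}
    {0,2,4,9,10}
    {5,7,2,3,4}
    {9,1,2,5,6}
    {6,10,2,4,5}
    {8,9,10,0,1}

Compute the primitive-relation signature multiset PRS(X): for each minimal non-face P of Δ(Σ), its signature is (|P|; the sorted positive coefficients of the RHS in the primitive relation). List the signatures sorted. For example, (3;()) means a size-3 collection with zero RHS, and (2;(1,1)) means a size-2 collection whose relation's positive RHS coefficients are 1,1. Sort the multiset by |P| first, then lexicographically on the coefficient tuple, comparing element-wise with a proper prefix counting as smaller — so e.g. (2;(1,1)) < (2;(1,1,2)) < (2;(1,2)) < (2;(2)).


18 minimal non-faces of Δ(Σ) (on 11 rays):

  • {7,8}:  v_{7} + v_{8} = 0  ⇒ sig = (2;())
  • {1,4}:  v_{1} + v_{4} = v_{7}  ⇒ sig = (2;(1))
  • {3,8}:  v_{3} + v_{8} = v_{4} + v_{9}  ⇒ sig = (2;(1,1))
  • {5,8}:  v_{5} + v_{8} = v_{2} + v_{6}  ⇒ sig = (2;(1,1))
  • {6,8}:  v_{6} + v_{8} = v_{0} + v_{2}  ⇒ sig = (2;(1,1))
  • {4,8}:  v_{4} + v_{8} = v_{0} + v_{2} + v_{9} + v_{10}  ⇒ sig = (2;(1,1,1,1))
  • {1,3}:  v_{1} + v_{3} = 2·v_{7} + v_{9}  ⇒ sig = (2;(1,2))
  • {0,5}:  v_{0} + v_{5} = 2·v_{6}  ⇒ sig = (2;(2))
  • {0,2,7}:  v_{0} + v_{2} + v_{7} = v_{6}  ⇒ sig = (3;(1))
  • {2,6,7}:  v_{2} + v_{6} + v_{7} = v_{5}  ⇒ sig = (3;(1))
  • {4,7,9}:  v_{4} + v_{7} + v_{9} = v_{3}  ⇒ sig = (3;(1))
  • {6,9,10}:  v_{6} + v_{9} + v_{10} = v_{4}  ⇒ sig = (3;(1))
  • {0,2,3}:  v_{0} + v_{2} + v_{3} = v_{4} + v_{6} + v_{9}  ⇒ sig = (3;(1,1,1))
  • {2,3,6}:  v_{2} + v_{3} + v_{6} = v_{4} + v_{5} + v_{9}  ⇒ sig = (3;(1,1,1))
  • {5,9,10}:  v_{5} + v_{9} + v_{10} = v_{2} + v_{4} + v_{7}  ⇒ sig = (3;(1,1,1))
  • {3,6,10}:  v_{3} + v_{6} + v_{10} = 2·v_{4} + v_{7}  ⇒ sig = (3;(1,2))
  • {3,5,10}:  v_{3} + v_{5} + v_{10} = v_{2} + 2·v_{4} + 2·v_{7}  ⇒ sig = (3;(1,2,2))
  • {0,1,2,9,10}:  v_{0} + v_{1} + v_{2} + v_{9} + v_{10} = 0  ⇒ sig = (5;())

Sorted signature multiset PRS(X):
{ (2;()),  (2;(1)),  (2;(1,1)) ×3,  (2;(1,1,1,1)),  (2;(1,2)),  (2;(2)),  (3;(1)) ×4,  (3;(1,1,1)) ×3,  (3;(1,2)),  (3;(1,2,2)),  (5;()) }


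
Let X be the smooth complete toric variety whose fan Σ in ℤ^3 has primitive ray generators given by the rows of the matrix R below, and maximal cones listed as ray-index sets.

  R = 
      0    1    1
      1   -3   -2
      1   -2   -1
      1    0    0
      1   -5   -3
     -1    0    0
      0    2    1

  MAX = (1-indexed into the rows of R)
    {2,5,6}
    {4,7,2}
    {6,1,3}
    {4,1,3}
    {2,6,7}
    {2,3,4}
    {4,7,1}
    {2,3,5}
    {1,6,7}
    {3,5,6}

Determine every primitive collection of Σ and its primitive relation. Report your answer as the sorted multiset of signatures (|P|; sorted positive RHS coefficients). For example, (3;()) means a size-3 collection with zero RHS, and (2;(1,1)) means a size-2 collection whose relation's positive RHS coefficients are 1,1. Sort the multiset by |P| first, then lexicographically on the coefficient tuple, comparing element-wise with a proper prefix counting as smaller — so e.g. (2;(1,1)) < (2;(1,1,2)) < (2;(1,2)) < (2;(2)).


7 minimal non-faces of Δ(Σ) (on 7 rays):

  • {4,6}:  v_{4} + v_{6} = 0  ⟹  sig = (2;())
  • {1,2}:  v_{1} + v_{2} = v_{3}  ⟹  sig = (2;(1))
  • {3,7}:  v_{3} + v_{7} = v_{4}  ⟹  sig = (2;(1))
  • {5,7}:  v_{5} + v_{7} = v_{2}  ⟹  sig = (2;(1))
  • {4,5}:  v_{4} + v_{5} = v_{2} + v_{3}  ⟹  sig = (2;(1,1))
  • {1,5}:  v_{1} + v_{5} = 2·v_{3} + v_{6}  ⟹  sig = (2;(1,2))
  • {2,3,6}:  v_{2} + v_{3} + v_{6} = v_{5}  ⟹  sig = (3;(1))

Sorted signature multiset PRS(X):
    (2;())
    (2;(1))
    (2;(1))
    (2;(1))
    (2;(1,1))
    (2;(1,2))
    (3;(1))


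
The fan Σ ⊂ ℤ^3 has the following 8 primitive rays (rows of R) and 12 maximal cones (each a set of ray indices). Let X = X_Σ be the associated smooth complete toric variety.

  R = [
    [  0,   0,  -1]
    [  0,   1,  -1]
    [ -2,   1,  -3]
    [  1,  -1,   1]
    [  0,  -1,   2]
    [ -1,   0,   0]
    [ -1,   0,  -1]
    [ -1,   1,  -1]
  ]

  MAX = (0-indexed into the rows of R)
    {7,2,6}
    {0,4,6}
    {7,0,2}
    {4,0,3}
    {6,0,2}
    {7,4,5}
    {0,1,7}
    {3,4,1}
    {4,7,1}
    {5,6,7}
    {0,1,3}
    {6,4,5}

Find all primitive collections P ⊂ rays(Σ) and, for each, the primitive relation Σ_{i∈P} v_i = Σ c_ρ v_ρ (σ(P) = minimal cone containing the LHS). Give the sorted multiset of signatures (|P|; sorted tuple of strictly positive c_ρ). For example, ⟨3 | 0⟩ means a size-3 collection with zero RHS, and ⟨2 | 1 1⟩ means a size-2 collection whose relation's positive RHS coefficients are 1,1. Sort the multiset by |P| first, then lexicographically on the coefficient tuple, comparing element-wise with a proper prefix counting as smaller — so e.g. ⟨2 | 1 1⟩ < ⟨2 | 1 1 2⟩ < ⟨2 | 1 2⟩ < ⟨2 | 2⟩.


Δ(Σ) — 8 vertices, 14 min non-faces:

  {3,7}:  v_{3} + v_{7} = 0 — sig = ⟨2 | 0⟩
  {0,5}:  v_{0} + v_{5} = v_{6} — sig = ⟨2 | 1⟩
  {1,5}:  v_{1} + v_{5} = v_{7} — sig = ⟨2 | 1⟩
  {1,6}:  v_{1} + v_{6} = v_{0} + v_{7} — sig = ⟨2 | 1 1⟩
  {2,3}:  v_{2} + v_{3} = v_{0} + v_{6} — sig = ⟨2 | 1 1⟩
  {2,4}:  v_{2} + v_{4} = v_{5} + v_{6} — sig = ⟨2 | 1 1⟩
  {3,5}:  v_{3} + v_{5} = v_{0} + v_{4} — sig = ⟨2 | 1 1⟩
  {2,5}:  v_{2} + v_{5} = 2·v_{6} + v_{7} — sig = ⟨2 | 1 2⟩
  {3,6}:  v_{3} + v_{6} = 2·v_{0} + v_{4} — sig = ⟨2 | 1 2⟩
  {1,2}:  v_{1} + v_{2} = 2·v_{0} + 2·v_{7} — sig = ⟨2 | 2 2⟩
  {0,1,4}:  v_{0} + v_{1} + v_{4} = 0 — sig = ⟨3 | 0⟩
  {0,4,7}:  v_{0} + v_{4} + v_{7} = v_{5} — sig = ⟨3 | 1⟩
  {0,6,7}:  v_{0} + v_{6} + v_{7} = v_{2} — sig = ⟨3 | 1⟩
  {4,6,7}:  v_{4} + v_{6} + v_{7} = 2·v_{5} — sig = ⟨3 | 2⟩

so the primitive-relation signature multiset is
    ⟨2 | 0⟩
    ⟨2 | 1⟩
    ⟨2 | 1⟩
    ⟨2 | 1 1⟩
    ⟨2 | 1 1⟩
    ⟨2 | 1 1⟩
    ⟨2 | 1 1⟩
    ⟨2 | 1 2⟩
    ⟨2 | 1 2⟩
    ⟨2 | 2 2⟩
    ⟨3 | 0⟩
    ⟨3 | 1⟩
    ⟨3 | 1⟩
    ⟨3 | 2⟩


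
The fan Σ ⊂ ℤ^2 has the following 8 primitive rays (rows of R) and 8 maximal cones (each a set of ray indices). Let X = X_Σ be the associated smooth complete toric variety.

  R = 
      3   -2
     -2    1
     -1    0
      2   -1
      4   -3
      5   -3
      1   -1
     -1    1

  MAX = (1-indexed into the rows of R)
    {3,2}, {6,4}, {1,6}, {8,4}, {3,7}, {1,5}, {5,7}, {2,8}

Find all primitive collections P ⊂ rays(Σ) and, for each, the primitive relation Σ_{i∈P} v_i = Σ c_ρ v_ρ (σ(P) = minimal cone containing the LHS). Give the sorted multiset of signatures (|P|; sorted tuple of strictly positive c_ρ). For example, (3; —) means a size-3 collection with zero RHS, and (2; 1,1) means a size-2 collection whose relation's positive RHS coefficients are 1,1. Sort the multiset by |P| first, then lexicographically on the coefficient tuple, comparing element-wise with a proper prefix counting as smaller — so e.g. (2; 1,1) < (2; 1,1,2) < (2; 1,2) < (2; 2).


Minimal non-faces — 20 found among 8 rays, 8 max cones:

  • {2,4}:  v_{2} + v_{4} = 0 — sig = (2; —)
  • {7,8}:  v_{7} + v_{8} = 0 — sig = (2; —)
  • {1,2}:  v_{1} + v_{2} = v_{7} — sig = (2; 1)
  • {1,4}:  v_{1} + v_{4} = v_{6} — sig = (2; 1)
  • {1,7}:  v_{1} + v_{7} = v_{5} — sig = (2; 1)
  • {1,8}:  v_{1} + v_{8} = v_{4} — sig = (2; 1)
  • {2,6}:  v_{2} + v_{6} = v_{1} — sig = (2; 1)
  • {2,7}:  v_{2} + v_{7} = v_{3} — sig = (2; 1)
  • {3,4}:  v_{3} + v_{4} = v_{7} — sig = (2; 1)
  • {3,6}:  v_{3} + v_{6} = v_{5} — sig = (2; 1)
  • {3,8}:  v_{3} + v_{8} = v_{2} — sig = (2; 1)
  • {4,7}:  v_{4} + v_{7} = v_{1} — sig = (2; 1)
  • {5,8}:  v_{5} + v_{8} = v_{1} — sig = (2; 1)
  • {1,3}:  v_{1} + v_{3} = 2·v_{7} — sig = (2; 2)
  • {2,5}:  v_{2} + v_{5} = 2·v_{7} — sig = (2; 2)
  • {4,5}:  v_{4} + v_{5} = 2·v_{1} — sig = (2; 2)
  • {6,7}:  v_{6} + v_{7} = 2·v_{1} — sig = (2; 2)
  • {6,8}:  v_{6} + v_{8} = 2·v_{4} — sig = (2; 2)
  • {3,5}:  v_{3} + v_{5} = 3·v_{7} — sig = (2; 3)
  • {5,6}:  v_{5} + v_{6} = 3·v_{1} — sig = (2; 3)

Signatures (|P|; sorted positive RHS coefficients), sorted:
{ (2; —) ×2,  (2; 1) ×11,  (2; 2) ×5,  (2; 3) ×2 }


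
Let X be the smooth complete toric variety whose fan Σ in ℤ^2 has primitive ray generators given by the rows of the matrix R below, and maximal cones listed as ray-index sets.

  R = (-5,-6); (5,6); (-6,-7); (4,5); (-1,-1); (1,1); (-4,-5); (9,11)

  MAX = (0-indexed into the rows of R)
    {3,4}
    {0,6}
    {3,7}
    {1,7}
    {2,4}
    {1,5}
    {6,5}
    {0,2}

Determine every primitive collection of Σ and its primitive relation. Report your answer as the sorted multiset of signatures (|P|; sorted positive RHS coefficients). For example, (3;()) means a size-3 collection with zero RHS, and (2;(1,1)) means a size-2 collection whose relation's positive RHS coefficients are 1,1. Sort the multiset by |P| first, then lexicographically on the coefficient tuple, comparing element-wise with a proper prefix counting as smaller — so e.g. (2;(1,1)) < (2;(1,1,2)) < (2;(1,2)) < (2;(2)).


|primitive collections| = 20. Relations:

  • {0,1}:  v_{0} + v_{1} = 0  so sig = (2;())
  • {3,6}:  v_{3} + v_{6} = 0  so sig = (2;())
  • {4,5}:  v_{4} + v_{5} = 0  so sig = (2;())
  • {0,3}:  v_{0} + v_{3} = v_{4}  so sig = (2;(1))
  • {0,4}:  v_{0} + v_{4} = v_{2}  so sig = (2;(1))
  • {0,5}:  v_{0} + v_{5} = v_{6}  so sig = (2;(1))
  • {0,7}:  v_{0} + v_{7} = v_{3}  so sig = (2;(1))
  • {1,2}:  v_{1} + v_{2} = v_{4}  so sig = (2;(1))
  • {1,3}:  v_{1} + v_{3} = v_{7}  so sig = (2;(1))
  • {1,4}:  v_{1} + v_{4} = v_{3}  so sig = (2;(1))
  • {1,6}:  v_{1} + v_{6} = v_{5}  so sig = (2;(1))
  • {2,5}:  v_{2} + v_{5} = v_{0}  so sig = (2;(1))
  • {3,5}:  v_{3} + v_{5} = v_{1}  so sig = (2;(1))
  • {4,6}:  v_{4} + v_{6} = v_{0}  so sig = (2;(1))
  • {6,7}:  v_{6} + v_{7} = v_{1}  so sig = (2;(1))
  • {2,7}:  v_{2} + v_{7} = v_{3} + v_{4}  so sig = (2;(1,1))
  • {2,3}:  v_{2} + v_{3} = 2·v_{4}  so sig = (2;(2))
  • {2,6}:  v_{2} + v_{6} = 2·v_{0}  so sig = (2;(2))
  • {4,7}:  v_{4} + v_{7} = 2·v_{3}  so sig = (2;(2))
  • {5,7}:  v_{5} + v_{7} = 2·v_{1}  so sig = (2;(2))

Hence PRS(X_Σ) =
    |P|=2: 20 collections, coeffs (), (), (), (1), (1), (1), (1), (1), (1), (1), (1), (1), (1), (1), (1), (1,1), (2), (2), (2), (2)


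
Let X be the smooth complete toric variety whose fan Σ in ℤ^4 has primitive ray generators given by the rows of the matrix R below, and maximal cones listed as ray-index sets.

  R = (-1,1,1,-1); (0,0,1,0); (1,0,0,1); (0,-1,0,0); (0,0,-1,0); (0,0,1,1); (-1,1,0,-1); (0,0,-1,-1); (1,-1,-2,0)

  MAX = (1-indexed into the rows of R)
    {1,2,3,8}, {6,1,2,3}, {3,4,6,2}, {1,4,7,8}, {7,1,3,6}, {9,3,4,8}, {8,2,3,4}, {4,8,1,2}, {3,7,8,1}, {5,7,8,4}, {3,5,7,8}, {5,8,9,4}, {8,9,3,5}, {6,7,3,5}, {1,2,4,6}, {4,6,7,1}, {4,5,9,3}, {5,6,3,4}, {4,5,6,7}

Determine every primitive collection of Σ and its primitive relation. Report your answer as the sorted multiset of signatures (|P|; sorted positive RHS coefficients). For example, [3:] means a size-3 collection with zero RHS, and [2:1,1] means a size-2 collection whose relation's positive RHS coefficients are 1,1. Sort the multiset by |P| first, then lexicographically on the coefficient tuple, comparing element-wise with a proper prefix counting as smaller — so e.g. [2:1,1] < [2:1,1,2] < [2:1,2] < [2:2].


Δ(Σ) — 9 vertices, 11 min non-faces:

  • {2,5}:  v_{2} + v_{5} = 0  so sig = [2:]
  • {6,8}:  v_{6} + v_{8} = 0  so sig = [2:]
  • {1,5}:  v_{1} + v_{5} = v_{7}  so sig = [2:1]
  • {1,9}:  v_{1} + v_{9} = v_{8}  so sig = [2:1]
  • {2,7}:  v_{2} + v_{7} = v_{1}  so sig = [2:1]
  • {7,9}:  v_{7} + v_{9} = v_{5} + v_{8}  so sig = [2:1,1]
  • {2,9}:  v_{2} + v_{9} = v_{3} + v_{4} + v_{8}  so sig = [2:1,1,1]
  • {6,9}:  v_{6} + v_{9} = v_{3} + v_{4} + v_{5}  so sig = [2:1,1,1]
  • {3,4,7}:  v_{3} + v_{4} + v_{7} = 0  so sig = [3:]
  • {1,3,4}:  v_{1} + v_{3} + v_{4} = v_{2}  so sig = [3:1]
  • {3,4,5,8}:  v_{3} + v_{4} + v_{5} + v_{8} = v_{9}  so sig = [4:1]

so the primitive-relation signature multiset is
    [2:]
    [2:]
    [2:1]
    [2:1]
    [2:1]
    [2:1,1]
    [2:1,1,1]
    [2:1,1,1]
    [3:]
    [3:1]
    [4:1]


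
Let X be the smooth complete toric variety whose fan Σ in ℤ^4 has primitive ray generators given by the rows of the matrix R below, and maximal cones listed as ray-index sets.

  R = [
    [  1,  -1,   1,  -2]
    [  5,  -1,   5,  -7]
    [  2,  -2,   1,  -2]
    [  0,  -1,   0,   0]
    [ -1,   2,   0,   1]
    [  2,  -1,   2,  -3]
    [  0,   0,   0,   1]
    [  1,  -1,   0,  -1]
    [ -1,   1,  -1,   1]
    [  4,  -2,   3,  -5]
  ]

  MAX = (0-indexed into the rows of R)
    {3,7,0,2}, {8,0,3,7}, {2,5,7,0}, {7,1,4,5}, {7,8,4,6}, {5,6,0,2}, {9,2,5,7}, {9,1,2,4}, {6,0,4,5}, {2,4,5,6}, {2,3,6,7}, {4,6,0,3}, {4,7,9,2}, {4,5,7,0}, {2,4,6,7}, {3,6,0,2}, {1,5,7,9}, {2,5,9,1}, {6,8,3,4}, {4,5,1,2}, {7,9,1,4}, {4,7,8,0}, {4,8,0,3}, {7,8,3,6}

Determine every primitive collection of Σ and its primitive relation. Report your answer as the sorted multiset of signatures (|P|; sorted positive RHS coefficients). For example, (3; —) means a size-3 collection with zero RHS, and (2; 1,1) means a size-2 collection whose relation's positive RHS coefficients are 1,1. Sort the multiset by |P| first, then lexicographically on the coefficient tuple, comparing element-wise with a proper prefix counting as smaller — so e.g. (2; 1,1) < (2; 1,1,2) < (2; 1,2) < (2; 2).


20 collections generate NE(X_Σ); each relation:

  {2,8}:  v_{2} + v_{8} = v_{7}  so sig = (2; 1)
  {3,9}:  v_{3} + v_{9} = v_{2} + v_{5}  so sig = (2; 1,1)
  {5,8}:  v_{5} + v_{8} = v_{0} + v_{4} + v_{7}  so sig = (2; 1,1,1)
  {1,3}:  v_{1} + v_{3} = v_{2} + v_{4} + 2·v_{5}  so sig = (2; 1,1,2)
  {8,9}:  v_{8} + v_{9} = v_{4} + v_{5} + 2·v_{7}  so sig = (2; 1,1,2)
  {0,1}:  v_{0} + v_{1} = v_{4} + 3·v_{5} + v_{7}  so sig = (2; 1,1,3)
  {0,9}:  v_{0} + v_{9} = 2·v_{5} + v_{7}  so sig = (2; 1,2)
  {3,5}:  v_{3} + v_{5} = 2·v_{0} + v_{6}  so sig = (2; 1,2)
  {1,6}:  v_{1} + v_{6} = 3·v_{2} + 3·v_{4} + v_{5}  so sig = (2; 1,3,3)
  {1,8}:  v_{1} + v_{8} = 2·v_{4} + 2·v_{5} + 2·v_{7}  so sig = (2; 2,2,2)
  {6,9}:  v_{6} + v_{9} = 3·v_{2} + 2·v_{4}  so sig = (2; 2,3)
  {0,6,8}:  v_{0} + v_{6} + v_{8} = 0  so sig = (3; —)
  {3,4,7}:  v_{3} + v_{4} + v_{7} = 0  so sig = (3; —)
  {0,2,4}:  v_{0} + v_{2} + v_{4} = v_{5}  so sig = (3; 1)
  {0,6,7}:  v_{0} + v_{6} + v_{7} = v_{2}  so sig = (3; 1)
  {4,5,9}:  v_{4} + v_{5} + v_{9} = v_{1}  so sig = (3; 1)
  {2,3,4}:  v_{2} + v_{3} + v_{4} = v_{0} + v_{6}  so sig = (3; 1,1)
  {5,6,7}:  v_{5} + v_{6} + v_{7} = 2·v_{2} + v_{4}  so sig = (3; 1,2)
  {1,2,7}:  v_{1} + v_{2} + v_{7} = 2·v_{9}  so sig = (3; 2)
  {2,4,5,7}:  v_{2} + v_{4} + v_{5} + v_{7} = v_{9}  so sig = (4; 1)

Sorted signature multiset PRS(X):
[(2; 1), (2; 1,1), (2; 1,1,1), (2; 1,1,2), (2; 1,1,2), (2; 1,1,3), (2; 1,2), (2; 1,2), (2; 1,3,3), (2; 2,2,2), (2; 2,3), (3; —), (3; —), (3; 1), (3; 1), (3; 1), (3; 1,1), (3; 1,2), (3; 2), (4; 1)]


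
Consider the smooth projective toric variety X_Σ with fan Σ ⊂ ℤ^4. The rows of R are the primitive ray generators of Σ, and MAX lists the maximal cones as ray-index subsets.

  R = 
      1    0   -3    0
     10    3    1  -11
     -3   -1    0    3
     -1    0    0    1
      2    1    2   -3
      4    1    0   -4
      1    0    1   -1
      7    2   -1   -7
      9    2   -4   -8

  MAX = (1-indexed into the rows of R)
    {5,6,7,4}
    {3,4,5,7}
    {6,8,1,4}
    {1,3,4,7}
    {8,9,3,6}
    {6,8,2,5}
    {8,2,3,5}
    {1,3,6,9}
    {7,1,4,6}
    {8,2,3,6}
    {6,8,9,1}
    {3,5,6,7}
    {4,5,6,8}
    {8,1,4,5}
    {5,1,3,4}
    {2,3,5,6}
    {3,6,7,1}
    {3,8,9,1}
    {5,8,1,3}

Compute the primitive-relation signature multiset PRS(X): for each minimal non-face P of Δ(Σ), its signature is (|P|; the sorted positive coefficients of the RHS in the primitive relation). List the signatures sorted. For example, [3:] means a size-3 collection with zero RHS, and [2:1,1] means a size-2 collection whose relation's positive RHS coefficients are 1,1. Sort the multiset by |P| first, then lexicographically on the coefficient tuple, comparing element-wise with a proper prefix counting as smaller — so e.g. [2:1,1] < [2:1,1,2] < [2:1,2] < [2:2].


14 minimal non-faces of Δ(Σ) (on 9 rays):

  {2,4}:  v_{2} + v_{4} = v_{5} + v_{8}  →  sig = [2:1,1]
  {4,9}:  v_{4} + v_{9} = v_{1} + v_{8}  →  sig = [2:1,1]
  {2,7}:  v_{2} + v_{7} = v_{3} + v_{5} + 3·v_{6}  →  sig = [2:1,1,3]
  {7,9}:  v_{7} + v_{9} = v_{1} + v_{3} + 3·v_{6}  →  sig = [2:1,1,3]
  {1,2}:  v_{1} + v_{2} = v_{3} + 2·v_{8}  →  sig = [2:1,2]
  {5,9}:  v_{5} + v_{9} = v_{3} + 2·v_{8}  →  sig = [2:1,2]
  {2,9}:  v_{2} + v_{9} = 2·v_{3} + v_{6} + 3·v_{8}  →  sig = [2:1,2,3]
  {7,8}:  v_{7} + v_{8} = 2·v_{6}  →  sig = [2:2]
  {3,4,6}:  v_{3} + v_{4} + v_{6} = 0  →  sig = [3:]
  {1,5,6}:  v_{1} + v_{5} + v_{6} = v_{8}  →  sig = [3:1]
  {1,5,7}:  v_{1} + v_{5} + v_{7} = v_{6}  →  sig = [3:1]
  {3,4,8}:  v_{3} + v_{4} + v_{8} = v_{1} + v_{5}  →  sig = [3:1,1]
  {1,3,6,8}:  v_{1} + v_{3} + v_{6} + v_{8} = v_{9}  →  sig = [4:1]
  {3,5,6,8}:  v_{3} + v_{5} + v_{6} + v_{8} = v_{2}  →  sig = [4:1]

so the primitive-relation signature multiset is
[[2:1,1], [2:1,1], [2:1,1,3], [2:1,1,3], [2:1,2], [2:1,2], [2:1,2,3], [2:2], [3:], [3:1], [3:1], [3:1,1], [4:1], [4:1]]


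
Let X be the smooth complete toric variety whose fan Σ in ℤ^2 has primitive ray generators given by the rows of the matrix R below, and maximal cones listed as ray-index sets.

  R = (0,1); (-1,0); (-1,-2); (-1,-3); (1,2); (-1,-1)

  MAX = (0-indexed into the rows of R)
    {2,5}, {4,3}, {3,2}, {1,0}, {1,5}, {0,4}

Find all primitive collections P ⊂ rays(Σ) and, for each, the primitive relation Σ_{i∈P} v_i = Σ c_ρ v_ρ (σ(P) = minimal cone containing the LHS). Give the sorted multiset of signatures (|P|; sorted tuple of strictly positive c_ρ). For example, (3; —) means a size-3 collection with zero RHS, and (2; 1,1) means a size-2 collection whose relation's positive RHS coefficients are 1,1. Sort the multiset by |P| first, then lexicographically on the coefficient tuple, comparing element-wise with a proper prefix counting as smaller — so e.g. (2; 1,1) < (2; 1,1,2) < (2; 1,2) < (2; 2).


|primitive collections| = 9. Relations:

  P = {2,4}:  v_{2} + v_{4} = 0 — sig = (2; —)
  P = {0,2}:  v_{0} + v_{2} = v_{5} — sig = (2; 1)
  P = {0,3}:  v_{0} + v_{3} = v_{2} — sig = (2; 1)
  P = {0,5}:  v_{0} + v_{5} = v_{1} — sig = (2; 1)
  P = {4,5}:  v_{4} + v_{5} = v_{0} — sig = (2; 1)
  P = {1,3}:  v_{1} + v_{3} = v_{2} + v_{5} — sig = (2; 1,1)
  P = {1,2}:  v_{1} + v_{2} = 2·v_{5} — sig = (2; 2)
  P = {1,4}:  v_{1} + v_{4} = 2·v_{0} — sig = (2; 2)
  P = {3,5}:  v_{3} + v_{5} = 2·v_{2} — sig = (2; 2)

Hence PRS(X_Σ) =
    |P|=2: 9 collections, coeffs (), (1), (1), (1), (1), (1,1), (2), (2), (2)


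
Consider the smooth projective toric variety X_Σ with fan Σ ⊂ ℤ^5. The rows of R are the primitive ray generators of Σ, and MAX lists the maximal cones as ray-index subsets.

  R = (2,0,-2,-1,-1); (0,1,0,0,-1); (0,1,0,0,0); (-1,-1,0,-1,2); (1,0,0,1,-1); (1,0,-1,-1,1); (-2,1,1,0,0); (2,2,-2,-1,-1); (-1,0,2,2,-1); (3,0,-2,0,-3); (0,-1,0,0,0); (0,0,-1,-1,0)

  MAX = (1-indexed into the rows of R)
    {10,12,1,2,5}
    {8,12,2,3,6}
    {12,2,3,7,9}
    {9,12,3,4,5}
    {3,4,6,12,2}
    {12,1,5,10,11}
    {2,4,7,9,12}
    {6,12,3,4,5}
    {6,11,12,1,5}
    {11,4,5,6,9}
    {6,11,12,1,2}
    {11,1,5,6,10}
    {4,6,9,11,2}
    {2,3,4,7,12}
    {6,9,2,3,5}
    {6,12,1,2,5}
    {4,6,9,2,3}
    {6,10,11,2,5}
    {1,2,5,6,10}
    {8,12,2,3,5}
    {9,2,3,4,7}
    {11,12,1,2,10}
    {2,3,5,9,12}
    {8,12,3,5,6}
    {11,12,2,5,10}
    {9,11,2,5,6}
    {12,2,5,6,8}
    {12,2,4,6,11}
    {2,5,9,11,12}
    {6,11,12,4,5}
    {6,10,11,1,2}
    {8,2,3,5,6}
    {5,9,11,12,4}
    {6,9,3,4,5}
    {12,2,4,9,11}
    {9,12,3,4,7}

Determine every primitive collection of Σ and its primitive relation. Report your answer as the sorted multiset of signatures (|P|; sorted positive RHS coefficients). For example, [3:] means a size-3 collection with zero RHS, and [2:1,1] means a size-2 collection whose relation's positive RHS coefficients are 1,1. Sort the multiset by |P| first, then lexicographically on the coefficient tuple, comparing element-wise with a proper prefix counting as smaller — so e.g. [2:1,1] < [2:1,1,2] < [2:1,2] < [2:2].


25 minimal non-faces of Δ(Σ) (on 12 rays):

  {3,11}:  v_{3} + v_{11} = 0  ⟹  sig = [2:]
  {1,7}:  v_{1} + v_{7} = v_{2} + v_{12}  ⟹  sig = [2:1,1]
  {4,10}:  v_{4} + v_{10} = v_{1} + v_{11}  ⟹  sig = [2:1,1]
  {1,4}:  v_{1} + v_{4} = v_{6} + v_{11} + v_{12}  ⟹  sig = [2:1,1,1]
  {1,9}:  v_{1} + v_{9} = v_{2} + v_{5} + v_{11}  ⟹  sig = [2:1,1,1]
  {3,10}:  v_{3} + v_{10} = v_{1} + v_{2} + v_{5}  ⟹  sig = [2:1,1,1]
  {4,8}:  v_{4} + v_{8} = v_{3} + v_{6} + v_{12}  ⟹  sig = [2:1,1,1]
  {5,7}:  v_{5} + v_{7} = v_{3} + v_{9} + v_{12}  ⟹  sig = [2:1,1,1]
  {6,7}:  v_{6} + v_{7} = v_{2} + v_{3} + v_{4}  ⟹  sig = [2:1,1,1]
  {8,9}:  v_{8} + v_{9} = v_{2} + v_{3} + v_{5}  ⟹  sig = [2:1,1,1]
  {1,3}:  v_{1} + v_{3} = v_{2} + v_{5} + v_{6} + v_{12}  ⟹  sig = [2:1,1,1,1]
  {7,11}:  v_{7} + v_{11} = v_{2} + v_{4} + v_{9} + v_{12}  ⟹  sig = [2:1,1,1,1]
  {8,11}:  v_{8} + v_{11} = v_{2} + v_{5} + v_{6} + v_{12}  ⟹  sig = [2:1,1,1,1]
  {7,10}:  v_{7} + v_{10} = 2·v_{2} + v_{5} + v_{11} + v_{12}  ⟹  sig = [2:1,1,1,2]
  {8,10}:  v_{8} + v_{10} = v_{1} + 2·v_{2} + 2·v_{5} + v_{6} + v_{12}  ⟹  sig = [2:1,1,1,2,2]
  {7,8}:  v_{7} + v_{8} = v_{2} + 2·v_{3} + v_{12}  ⟹  sig = [2:1,1,2]
  {9,10}:  v_{9} + v_{10} = 2·v_{2} + 2·v_{5} + 2·v_{11}  ⟹  sig = [2:2,2,2]
  {1,8}:  v_{1} + v_{8} = 2·v_{2} + 2·v_{5} + 2·v_{6} + 2·v_{12}  ⟹  sig = [2:2,2,2,2]
  {2,4,5}:  v_{2} + v_{4} + v_{5} = 0  ⟹  sig = [3:]
  {6,9,12}:  v_{6} + v_{9} + v_{12} = 0  ⟹  sig = [3:]
  {6,10,12}:  v_{6} + v_{10} + v_{12} = 2·v_{1}  ⟹  sig = [3:2]
  {1,2,5,11}:  v_{1} + v_{2} + v_{5} + v_{11} = v_{10}  ⟹  sig = [4:1]
  {2,3,4,9,12}:  v_{2} + v_{3} + v_{4} + v_{9} + v_{12} = v_{7}  ⟹  sig = [5:1]
  {2,3,5,6,12}:  v_{2} + v_{3} + v_{5} + v_{6} + v_{12} = v_{8}  ⟹  sig = [5:1]
  {2,5,6,11,12}:  v_{2} + v_{5} + v_{6} + v_{11} + v_{12} = v_{1}  ⟹  sig = [5:1]

Hence PRS(X_Σ) =
    [2:]
    [2:1,1]
    [2:1,1]
    [2:1,1,1]
    [2:1,1,1]
    [2:1,1,1]
    [2:1,1,1]
    [2:1,1,1]
    [2:1,1,1]
    [2:1,1,1]
    [2:1,1,1,1]
    [2:1,1,1,1]
    [2:1,1,1,1]
    [2:1,1,1,2]
    [2:1,1,1,2,2]
    [2:1,1,2]
    [2:2,2,2]
    [2:2,2,2,2]
    [3:]
    [3:]
    [3:2]
    [4:1]
    [5:1]
    [5:1]
    [5:1]


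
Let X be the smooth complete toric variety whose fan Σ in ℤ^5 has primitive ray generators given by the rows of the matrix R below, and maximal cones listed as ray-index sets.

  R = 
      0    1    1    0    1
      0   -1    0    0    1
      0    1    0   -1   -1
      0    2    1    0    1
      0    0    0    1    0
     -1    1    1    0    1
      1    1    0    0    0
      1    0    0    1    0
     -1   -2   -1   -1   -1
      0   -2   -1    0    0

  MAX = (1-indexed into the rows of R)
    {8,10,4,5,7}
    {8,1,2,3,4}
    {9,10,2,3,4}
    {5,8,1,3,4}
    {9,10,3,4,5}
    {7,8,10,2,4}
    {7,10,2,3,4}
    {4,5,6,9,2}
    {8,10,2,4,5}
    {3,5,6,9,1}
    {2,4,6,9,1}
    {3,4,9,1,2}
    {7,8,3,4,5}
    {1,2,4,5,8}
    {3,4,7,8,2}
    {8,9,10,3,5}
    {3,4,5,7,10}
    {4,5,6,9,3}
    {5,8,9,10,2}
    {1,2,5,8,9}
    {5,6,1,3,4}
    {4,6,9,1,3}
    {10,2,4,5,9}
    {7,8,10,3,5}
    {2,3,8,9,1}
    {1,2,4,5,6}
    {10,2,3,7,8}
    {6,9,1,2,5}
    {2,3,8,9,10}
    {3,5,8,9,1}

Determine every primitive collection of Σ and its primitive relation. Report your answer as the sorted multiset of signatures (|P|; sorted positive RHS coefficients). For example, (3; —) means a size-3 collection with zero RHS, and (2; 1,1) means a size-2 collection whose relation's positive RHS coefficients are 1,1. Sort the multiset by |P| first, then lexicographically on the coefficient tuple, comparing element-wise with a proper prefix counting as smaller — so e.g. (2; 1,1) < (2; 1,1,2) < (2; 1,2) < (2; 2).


The 12 primitive collections of Σ (r=10, n=5):

  • {1,10}:  v_{1} + v_{10} = v_{2}  ⇒ sig = (2; 1)
  • {6,7}:  v_{6} + v_{7} = v_{4}  ⇒ sig = (2; 1)
  • {6,8}:  v_{6} + v_{8} = v_{1} + v_{5}  ⇒ sig = (2; 1,1)
  • {7,9}:  v_{7} + v_{9} = v_{3} + v_{10}  ⇒ sig = (2; 1,1)
  • {1,7}:  v_{1} + v_{7} = v_{2} + v_{3} + v_{4} + v_{8}  ⇒ sig = (2; 1,1,1,1)
  • {6,10}:  v_{6} + v_{10} = v_{2} + v_{4} + v_{5} + v_{9}  ⇒ sig = (2; 1,1,1,1)
  • {2,3,5}:  v_{2} + v_{3} + v_{5} = 0  ⇒ sig = (3; —)
  • {4,8,9}:  v_{4} + v_{8} + v_{9} = 0  ⇒ sig = (3; —)
  • {2,3,6}:  v_{2} + v_{3} + v_{6} = v_{1} + v_{4} + v_{9}  ⇒ sig = (3; 1,1,1)
  • {2,5,7}:  v_{2} + v_{5} + v_{7} = v_{4} + v_{8} + v_{10}  ⇒ sig = (3; 1,1,1)
  • {1,4,5,9}:  v_{1} + v_{4} + v_{5} + v_{9} = v_{6}  ⇒ sig = (4; 1)
  • {3,4,8,10}:  v_{3} + v_{4} + v_{8} + v_{10} = v_{7}  ⇒ sig = (4; 1)

Signatures (|P|; sorted positive RHS coefficients), sorted:
{ (2; 1) ×2,  (2; 1,1) ×2,  (2; 1,1,1,1) ×2,  (3; —) ×2,  (3; 1,1,1) ×2,  (4; 1) ×2 }


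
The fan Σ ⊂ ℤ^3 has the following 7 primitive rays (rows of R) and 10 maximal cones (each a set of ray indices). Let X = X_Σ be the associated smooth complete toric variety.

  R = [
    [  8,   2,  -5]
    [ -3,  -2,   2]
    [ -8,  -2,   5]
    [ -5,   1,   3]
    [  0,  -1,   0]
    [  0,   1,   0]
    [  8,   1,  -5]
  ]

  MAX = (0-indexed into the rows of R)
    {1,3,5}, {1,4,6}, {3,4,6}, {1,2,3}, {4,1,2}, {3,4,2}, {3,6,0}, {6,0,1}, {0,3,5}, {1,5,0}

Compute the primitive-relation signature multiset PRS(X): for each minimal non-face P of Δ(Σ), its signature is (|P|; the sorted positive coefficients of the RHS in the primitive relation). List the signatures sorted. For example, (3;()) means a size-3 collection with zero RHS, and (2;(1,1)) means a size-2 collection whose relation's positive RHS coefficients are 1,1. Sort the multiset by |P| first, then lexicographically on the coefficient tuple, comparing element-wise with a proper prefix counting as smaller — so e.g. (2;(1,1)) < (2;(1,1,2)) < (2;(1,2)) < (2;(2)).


Σ has 9 primitive collections:

  • {0,2}:  v_{0} + v_{2} = 0  so sig = (2;())
  • {4,5}:  v_{4} + v_{5} = 0  so sig = (2;())
  • {0,4}:  v_{0} + v_{4} = v_{6}  so sig = (2;(1))
  • {2,6}:  v_{2} + v_{6} = v_{4}  so sig = (2;(1))
  • {5,6}:  v_{5} + v_{6} = v_{0}  so sig = (2;(1))
  • {2,5}:  v_{2} + v_{5} = v_{1} + v_{3}  so sig = (2;(1,1))
  • {1,3,6}:  v_{1} + v_{3} + v_{6} = 0  so sig = (3;())
  • {0,1,3}:  v_{0} + v_{1} + v_{3} = v_{5}  so sig = (3;(1))
  • {1,3,4}:  v_{1} + v_{3} + v_{4} = v_{2}  so sig = (3;(1))

so the primitive-relation signature multiset is
{ (2;()) ×2,  (2;(1)) ×3,  (2;(1,1)),  (3;()),  (3;(1)) ×2 }


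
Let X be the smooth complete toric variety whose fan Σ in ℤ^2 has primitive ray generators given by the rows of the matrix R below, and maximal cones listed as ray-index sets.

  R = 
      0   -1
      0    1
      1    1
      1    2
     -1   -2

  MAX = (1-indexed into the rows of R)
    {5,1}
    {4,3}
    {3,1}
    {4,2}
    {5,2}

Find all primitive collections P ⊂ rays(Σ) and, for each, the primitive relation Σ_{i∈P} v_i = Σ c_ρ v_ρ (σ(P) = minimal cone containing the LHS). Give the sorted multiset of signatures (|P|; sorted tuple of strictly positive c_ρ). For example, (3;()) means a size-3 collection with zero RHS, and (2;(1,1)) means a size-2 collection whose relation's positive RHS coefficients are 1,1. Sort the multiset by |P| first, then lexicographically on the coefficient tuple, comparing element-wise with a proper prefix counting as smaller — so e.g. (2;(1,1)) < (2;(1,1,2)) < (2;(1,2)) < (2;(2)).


5 minimal non-faces of Δ(Σ) (on 5 rays):

  {1,2}:  v_{1} + v_{2} = 0 ; sig = (2;())
  {4,5}:  v_{4} + v_{5} = 0 ; sig = (2;())
  {1,4}:  v_{1} + v_{4} = v_{3} ; sig = (2;(1))
  {2,3}:  v_{2} + v_{3} = v_{4} ; sig = (2;(1))
  {3,5}:  v_{3} + v_{5} = v_{1} ; sig = (2;(1))

so the primitive-relation signature multiset is
{ (2;()) ×2,  (2;(1)) ×3 }


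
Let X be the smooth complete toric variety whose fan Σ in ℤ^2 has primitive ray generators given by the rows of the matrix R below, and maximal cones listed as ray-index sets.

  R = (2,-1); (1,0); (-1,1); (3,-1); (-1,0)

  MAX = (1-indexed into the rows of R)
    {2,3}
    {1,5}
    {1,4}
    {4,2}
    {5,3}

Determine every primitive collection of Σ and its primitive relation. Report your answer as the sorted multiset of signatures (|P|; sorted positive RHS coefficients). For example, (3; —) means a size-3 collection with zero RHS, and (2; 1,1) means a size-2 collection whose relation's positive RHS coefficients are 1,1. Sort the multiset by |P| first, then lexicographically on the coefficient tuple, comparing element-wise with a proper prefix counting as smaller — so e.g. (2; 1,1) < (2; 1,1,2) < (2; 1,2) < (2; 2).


Σ has 5 primitive collections:

  {2,5}:  v_{2} + v_{5} = 0  ⇒ sig = (2; —)
  {1,2}:  v_{1} + v_{2} = v_{4}  ⇒ sig = (2; 1)
  {1,3}:  v_{1} + v_{3} = v_{2}  ⇒ sig = (2; 1)
  {4,5}:  v_{4} + v_{5} = v_{1}  ⇒ sig = (2; 1)
  {3,4}:  v_{3} + v_{4} = 2·v_{2}  ⇒ sig = (2; 2)

so the primitive-relation signature multiset is
    (2; —)
    (2; 1)
    (2; 1)
    (2; 1)
    (2; 2)
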